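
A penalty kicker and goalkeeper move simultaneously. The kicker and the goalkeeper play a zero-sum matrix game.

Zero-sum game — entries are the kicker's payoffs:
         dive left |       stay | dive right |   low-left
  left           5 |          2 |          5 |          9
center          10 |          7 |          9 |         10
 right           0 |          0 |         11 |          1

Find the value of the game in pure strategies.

Row minima: 2, 7, 0 → the kicker's maximin is 7.
Column maxima: 10, 7, 11, 10 → the goalkeeper's minimax is 7.
They coincide at (center, stay), so the value is 7.

7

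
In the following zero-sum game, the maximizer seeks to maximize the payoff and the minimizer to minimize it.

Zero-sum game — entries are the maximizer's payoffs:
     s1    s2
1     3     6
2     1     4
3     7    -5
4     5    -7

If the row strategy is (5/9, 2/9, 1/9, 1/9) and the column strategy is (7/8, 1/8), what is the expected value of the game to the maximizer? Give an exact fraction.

229/72

Against (7/8, 1/8), each row's expected payoff is 1: 27/8; 2: 11/8; 3: 11/2; 4: 7/2.
Taking the (5/9, 2/9, 1/9, 1/9)-weighted average: (5/9)·(27/8) + (2/9)·(11/8) + (1/9)·(11/2) + (1/9)·(7/2) = 229/72.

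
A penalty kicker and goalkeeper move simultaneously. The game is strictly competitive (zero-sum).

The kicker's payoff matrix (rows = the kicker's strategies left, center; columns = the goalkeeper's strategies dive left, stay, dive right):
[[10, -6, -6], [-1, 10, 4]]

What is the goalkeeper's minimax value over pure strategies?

The worst case (largest entry) in each column is dive left: 10, stay: 10, dive right: 4.
The best (smallest) of these is 4.

4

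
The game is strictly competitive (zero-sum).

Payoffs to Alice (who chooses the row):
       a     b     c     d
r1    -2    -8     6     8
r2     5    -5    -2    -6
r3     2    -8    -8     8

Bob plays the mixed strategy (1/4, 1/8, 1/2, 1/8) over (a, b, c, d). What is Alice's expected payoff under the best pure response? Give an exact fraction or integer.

r1: (-2)·(1/4) + (-8)·(1/8) + (6)·(1/2) + (8)·(1/8) = 5/2.
r2: (5)·(1/4) + (-5)·(1/8) + (-2)·(1/2) + (-6)·(1/8) = -9/8.
r3: (2)·(1/4) + (-8)·(1/8) + (-8)·(1/2) + (8)·(1/8) = -7/2.
The best pure response is r1 with expected payoff 5/2.

5/2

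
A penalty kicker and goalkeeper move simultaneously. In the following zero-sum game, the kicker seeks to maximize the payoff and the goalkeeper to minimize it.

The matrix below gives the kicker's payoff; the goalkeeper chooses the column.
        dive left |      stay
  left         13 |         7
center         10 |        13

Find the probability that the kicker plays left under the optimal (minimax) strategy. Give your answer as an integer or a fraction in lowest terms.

Row minima are 7 and 10, so the kicker's maximin is 10; column maxima are 13 and 13, so the goalkeeper's minimax is 13. These differ, so the equilibrium is in mixed strategies.
Let the kicker play left with probability p. The goalkeeper is indifferent when 13p + 10(1−p) = 7p + 13(1−p), giving p = 1/3.

1/3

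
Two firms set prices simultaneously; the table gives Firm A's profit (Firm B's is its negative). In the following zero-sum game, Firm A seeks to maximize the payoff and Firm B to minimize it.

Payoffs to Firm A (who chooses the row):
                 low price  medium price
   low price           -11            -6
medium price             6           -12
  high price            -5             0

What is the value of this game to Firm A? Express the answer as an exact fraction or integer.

Row low price is strictly dominated by row high price, so Firm A never plays it.
The remaining 2×2 game on (medium price, high price) × (low price, medium price) has no saddle point. Let Firm A play medium price with probability p; indifference gives 6p − 5(1−p) = −12p, so p = 5/23.
Similarly Firm B's optimal q on low price is 12/23, and the value is 6·(12/23) + (-12)·(11/23) = -60/23.

-60/23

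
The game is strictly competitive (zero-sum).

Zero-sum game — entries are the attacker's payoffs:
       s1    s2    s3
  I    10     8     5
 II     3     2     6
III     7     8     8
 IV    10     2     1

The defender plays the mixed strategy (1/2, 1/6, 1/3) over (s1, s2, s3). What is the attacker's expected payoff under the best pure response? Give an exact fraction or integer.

8

I: (10)·(1/2) + (8)·(1/6) + (5)·(1/3) = 8.
II: (3)·(1/2) + (2)·(1/6) + (6)·(1/3) = 23/6.
III: (7)·(1/2) + (8)·(1/6) + (8)·(1/3) = 15/2.
IV: (10)·(1/2) + (2)·(1/6) + (1)·(1/3) = 17/3.
The best pure response is I with expected payoff 8.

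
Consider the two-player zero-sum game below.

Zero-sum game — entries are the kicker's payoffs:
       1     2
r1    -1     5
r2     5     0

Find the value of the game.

25/11

Row minima are -1 and 0, so the kicker's maximin is 0; column maxima are 5 and 5, so the goalkeeper's minimax is 5. These differ, so the equilibrium is in mixed strategies.
Let the kicker play r1 with probability p. The goalkeeper is indifferent when −p + 5(1−p) = 5p, giving p = 5/11.
Let the goalkeeper play 1 with probability q. The kicker is indifferent when −q + 5(1−q) = 5q, giving q = 5/11.
The value is -1·(5/11) + (5)·(6/11) = 25/11.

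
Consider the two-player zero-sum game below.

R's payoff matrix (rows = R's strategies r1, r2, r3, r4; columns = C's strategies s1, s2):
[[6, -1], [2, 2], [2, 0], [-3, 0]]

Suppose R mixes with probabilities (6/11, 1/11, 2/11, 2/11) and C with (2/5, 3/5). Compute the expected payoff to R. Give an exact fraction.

Against (2/5, 3/5), each row's expected payoff is r1: 9/5; r2: 2; r3: 4/5; r4: -6/5.
Taking the (6/11, 1/11, 2/11, 2/11)-weighted average: (6/11)·(9/5) + (1/11)·(2) + (2/11)·(4/5) + (2/11)·(-6/5) = 12/11.

12/11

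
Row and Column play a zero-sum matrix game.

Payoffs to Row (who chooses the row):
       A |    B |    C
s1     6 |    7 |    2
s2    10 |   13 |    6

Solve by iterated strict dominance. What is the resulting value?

Column B is strictly dominated by A for Column (6<7, 10<13); eliminate B.
Row s1 is strictly dominated by row s2 (10>6, 6>2); eliminate s1.
Column A is strictly dominated by C for Column (6<10); eliminate A.
Only (s2, C) remains, with payoff 6.

6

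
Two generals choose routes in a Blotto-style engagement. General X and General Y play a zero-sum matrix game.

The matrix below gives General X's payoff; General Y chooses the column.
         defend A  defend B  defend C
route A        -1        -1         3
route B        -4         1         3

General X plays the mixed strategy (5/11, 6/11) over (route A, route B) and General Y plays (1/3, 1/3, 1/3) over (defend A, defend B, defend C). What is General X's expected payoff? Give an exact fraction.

5/33

Against (1/3, 1/3, 1/3), each row's expected payoff is route A: 1/3; route B: 0.
Taking the (5/11, 6/11)-weighted average: (5/11)·(1/3) + (6/11)·(0) = 5/33.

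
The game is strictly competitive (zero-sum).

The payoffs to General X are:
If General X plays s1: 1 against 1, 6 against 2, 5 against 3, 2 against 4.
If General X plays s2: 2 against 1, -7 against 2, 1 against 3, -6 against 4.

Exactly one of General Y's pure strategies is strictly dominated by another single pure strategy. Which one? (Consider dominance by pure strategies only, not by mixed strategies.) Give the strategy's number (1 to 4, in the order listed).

3

General Y prefers columns that give General X less. Compare 3 with 4: 2 < 5, -6 < 1.
So 4 strictly dominates 3 for General Y; 3 is strictly dominated.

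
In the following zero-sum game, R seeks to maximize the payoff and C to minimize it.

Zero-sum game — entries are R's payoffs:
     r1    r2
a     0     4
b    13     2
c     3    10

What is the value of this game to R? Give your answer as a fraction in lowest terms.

62/9

Row a is strictly dominated by row c, so R never plays it.
The remaining 2×2 game on (b, c) × (r1, r2) has no saddle point. Let R play b with probability p; indifference gives 13p + 3(1−p) = 2p + 10(1−p), so p = 7/18.
Similarly C's optimal q on r1 is 4/9, and the value is 13·(4/9) + (2)·(5/9) = 62/9.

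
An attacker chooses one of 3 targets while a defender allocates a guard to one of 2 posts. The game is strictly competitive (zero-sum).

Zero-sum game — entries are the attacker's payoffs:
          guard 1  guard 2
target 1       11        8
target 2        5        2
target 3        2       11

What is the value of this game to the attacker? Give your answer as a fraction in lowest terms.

35/4

Row target 2 is strictly dominated by row target 1, so the attacker never plays it.
The remaining 2×2 game on (target 1, target 3) × (guard 1, guard 2) has no saddle point. Let the attacker play target 1 with probability p; indifference gives 11p + 2(1−p) = 8p + 11(1−p), so p = 3/4.
Similarly the defender's optimal q on guard 1 is 1/4, and the value is 11·(1/4) + (8)·(3/4) = 35/4.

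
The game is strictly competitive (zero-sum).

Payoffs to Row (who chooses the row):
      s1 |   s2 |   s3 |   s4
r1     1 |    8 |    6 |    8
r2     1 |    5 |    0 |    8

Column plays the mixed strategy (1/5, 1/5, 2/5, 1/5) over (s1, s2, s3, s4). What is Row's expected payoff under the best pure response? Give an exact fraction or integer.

29/5

r1: (1)·(1/5) + (8)·(1/5) + (6)·(2/5) + (8)·(1/5) = 29/5.
r2: (1)·(1/5) + (5)·(1/5) + (0)·(2/5) + (8)·(1/5) = 14/5.
The best pure response is r1 with expected payoff 29/5.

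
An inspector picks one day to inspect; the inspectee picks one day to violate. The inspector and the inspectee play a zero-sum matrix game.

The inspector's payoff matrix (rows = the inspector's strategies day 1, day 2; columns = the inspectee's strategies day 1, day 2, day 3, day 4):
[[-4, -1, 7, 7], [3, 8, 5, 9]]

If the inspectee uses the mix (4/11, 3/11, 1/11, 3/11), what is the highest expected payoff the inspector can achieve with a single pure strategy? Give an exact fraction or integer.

day 1: (-4)·(4/11) + (-1)·(3/11) + (7)·(1/11) + (7)·(3/11) = 9/11.
day 2: (3)·(4/11) + (8)·(3/11) + (5)·(1/11) + (9)·(3/11) = 68/11.
The best pure response is day 2 with expected payoff 68/11.

68/11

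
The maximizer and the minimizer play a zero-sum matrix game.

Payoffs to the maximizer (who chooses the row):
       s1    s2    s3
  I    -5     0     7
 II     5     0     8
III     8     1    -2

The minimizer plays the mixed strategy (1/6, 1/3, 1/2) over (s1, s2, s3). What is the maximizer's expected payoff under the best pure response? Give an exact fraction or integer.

I: (-5)·(1/6) + (0)·(1/3) + (7)·(1/2) = 8/3.
II: (5)·(1/6) + (0)·(1/3) + (8)·(1/2) = 29/6.
III: (8)·(1/6) + (1)·(1/3) + (-2)·(1/2) = 2/3.
The best pure response is II with expected payoff 29/6.

29/6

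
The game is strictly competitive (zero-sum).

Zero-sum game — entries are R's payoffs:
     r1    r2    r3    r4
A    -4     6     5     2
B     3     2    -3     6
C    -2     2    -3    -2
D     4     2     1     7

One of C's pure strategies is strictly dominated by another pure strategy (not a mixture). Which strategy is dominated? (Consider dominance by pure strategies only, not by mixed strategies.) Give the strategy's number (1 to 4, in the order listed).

2

C prefers columns that give R less. Compare r2 with r3: 5 < 6, -3 < 2, -3 < 2, 1 < 2.
So r3 strictly dominates r2 for C; r2 is strictly dominated.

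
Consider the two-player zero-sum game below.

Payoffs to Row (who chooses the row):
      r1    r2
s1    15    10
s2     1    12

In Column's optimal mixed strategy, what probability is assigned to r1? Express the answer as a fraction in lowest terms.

Row minima are 10 and 1, so Row's maximin is 10; column maxima are 15 and 12, so Column's minimax is 12. These differ, so the equilibrium is in mixed strategies.
Let Column play r1 with probability q. Row is indifferent when 15q + 10(1−q) = q + 12(1−q), giving q = 1/8.

1/8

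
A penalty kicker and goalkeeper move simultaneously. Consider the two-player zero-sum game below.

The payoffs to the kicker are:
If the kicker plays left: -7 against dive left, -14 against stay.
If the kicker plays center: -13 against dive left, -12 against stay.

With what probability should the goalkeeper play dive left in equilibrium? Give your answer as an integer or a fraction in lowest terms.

1/4

Row minima are -14 and -13, so the kicker's maximin is -13; column maxima are -7 and -12, so the goalkeeper's minimax is -12. These differ, so the equilibrium is in mixed strategies.
Let the goalkeeper play dive left with probability q. The kicker is indifferent when −7q − 14(1−q) = −13q − 12(1−q), giving q = 1/4.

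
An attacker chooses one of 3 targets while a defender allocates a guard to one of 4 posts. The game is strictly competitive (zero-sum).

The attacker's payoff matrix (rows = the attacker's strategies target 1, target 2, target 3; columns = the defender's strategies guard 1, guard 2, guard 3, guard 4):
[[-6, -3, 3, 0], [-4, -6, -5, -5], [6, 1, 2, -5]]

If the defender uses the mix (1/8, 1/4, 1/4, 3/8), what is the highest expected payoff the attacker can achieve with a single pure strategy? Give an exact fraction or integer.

target 1: (-6)·(1/8) + (-3)·(1/4) + (3)·(1/4) + (0)·(3/8) = -3/4.
target 2: (-4)·(1/8) + (-6)·(1/4) + (-5)·(1/4) + (-5)·(3/8) = -41/8.
target 3: (6)·(1/8) + (1)·(1/4) + (2)·(1/4) + (-5)·(3/8) = -3/8.
The best pure response is target 3 with expected payoff -3/8.

-3/8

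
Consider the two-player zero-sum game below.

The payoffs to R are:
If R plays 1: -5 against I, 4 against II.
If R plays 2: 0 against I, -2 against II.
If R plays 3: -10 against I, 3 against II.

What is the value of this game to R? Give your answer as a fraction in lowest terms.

Row 3 is strictly dominated by row 1, so R never plays it.
The remaining 2×2 game on (1, 2) × (I, II) has no saddle point. Let R play 1 with probability p; indifference gives −5p = 4p − 2(1−p), so p = 2/11.
Similarly C's optimal q on I is 6/11, and the value is -5·(6/11) + (4)·(5/11) = -10/11.

-10/11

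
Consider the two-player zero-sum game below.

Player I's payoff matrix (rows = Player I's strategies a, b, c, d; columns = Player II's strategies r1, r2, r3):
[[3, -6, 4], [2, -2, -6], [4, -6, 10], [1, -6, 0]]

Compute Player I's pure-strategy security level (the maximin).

The worst-case payoff for each row is a: -6, b: -6, c: -6, d: -6.
The best of these is -6.

-6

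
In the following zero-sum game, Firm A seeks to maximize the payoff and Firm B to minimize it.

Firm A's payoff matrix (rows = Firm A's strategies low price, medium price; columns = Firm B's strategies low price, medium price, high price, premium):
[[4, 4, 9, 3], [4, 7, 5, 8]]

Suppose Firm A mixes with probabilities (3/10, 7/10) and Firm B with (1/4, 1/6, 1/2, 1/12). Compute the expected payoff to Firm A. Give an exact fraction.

Against (1/4, 1/6, 1/2, 1/12), each row's expected payoff is low price: 77/12; medium price: 16/3.
Taking the (3/10, 7/10)-weighted average: (3/10)·(77/12) + (7/10)·(16/3) = 679/120.

679/120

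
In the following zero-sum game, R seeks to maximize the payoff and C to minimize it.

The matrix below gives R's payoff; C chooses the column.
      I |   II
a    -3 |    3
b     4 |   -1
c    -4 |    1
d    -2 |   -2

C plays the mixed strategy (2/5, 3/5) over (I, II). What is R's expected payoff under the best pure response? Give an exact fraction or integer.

1

a: (-3)·(2/5) + (3)·(3/5) = 3/5.
b: (4)·(2/5) + (-1)·(3/5) = 1.
c: (-4)·(2/5) + (1)·(3/5) = -1.
d: (-2)·(2/5) + (-2)·(3/5) = -2.
The best pure response is b with expected payoff 1.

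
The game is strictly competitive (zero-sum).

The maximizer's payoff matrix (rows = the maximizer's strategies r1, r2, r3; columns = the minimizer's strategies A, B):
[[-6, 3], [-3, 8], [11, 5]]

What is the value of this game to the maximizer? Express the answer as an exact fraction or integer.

Row r1 is strictly dominated by row r2, so the maximizer never plays it.
The remaining 2×2 game on (r2, r3) × (A, B) has no saddle point. Let the maximizer play r2 with probability p; indifference gives −3p + 11(1−p) = 8p + 5(1−p), so p = 6/17.
Similarly the minimizer's optimal q on A is 3/17, and the value is -3·(3/17) + (8)·(14/17) = 103/17.

103/17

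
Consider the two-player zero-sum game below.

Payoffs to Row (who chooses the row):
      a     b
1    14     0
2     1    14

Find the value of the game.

196/27

Row minima are 0 and 1, so Row's maximin is 1; column maxima are 14 and 14, so Column's minimax is 14. These differ, so the equilibrium is in mixed strategies.
Let Row play 1 with probability p. Column is indifferent when 14p + (1−p) = 14(1−p), giving p = 13/27.
Let Column play a with probability q. Row is indifferent when 14q = q + 14(1−q), giving q = 14/27.
The value is 14·(14/27) + (0)·(13/27) = 196/27.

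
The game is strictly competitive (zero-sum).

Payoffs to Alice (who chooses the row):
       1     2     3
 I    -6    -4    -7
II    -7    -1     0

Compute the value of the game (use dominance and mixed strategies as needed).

Column 2 is strictly dominated by 1 for Bob (it gives Alice more in every row).
The remaining 2×2 game on (I, II) × (1, 3) has no saddle point. Let Alice play I with probability p; indifference gives −6p − 7(1−p) = −7p, so p = 7/8.
Similarly Bob's optimal q on 1 is 7/8, and the value is -6·(7/8) + (-7)·(1/8) = -49/8.

-49/8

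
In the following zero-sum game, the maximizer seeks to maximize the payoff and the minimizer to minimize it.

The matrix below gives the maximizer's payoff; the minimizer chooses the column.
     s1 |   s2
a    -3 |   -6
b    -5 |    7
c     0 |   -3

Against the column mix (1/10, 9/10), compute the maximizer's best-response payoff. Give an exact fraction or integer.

a: (-3)·(1/10) + (-6)·(9/10) = -57/10.
b: (-5)·(1/10) + (7)·(9/10) = 29/5.
c: (0)·(1/10) + (-3)·(9/10) = -27/10.
The best pure response is b with expected payoff 29/5.

29/5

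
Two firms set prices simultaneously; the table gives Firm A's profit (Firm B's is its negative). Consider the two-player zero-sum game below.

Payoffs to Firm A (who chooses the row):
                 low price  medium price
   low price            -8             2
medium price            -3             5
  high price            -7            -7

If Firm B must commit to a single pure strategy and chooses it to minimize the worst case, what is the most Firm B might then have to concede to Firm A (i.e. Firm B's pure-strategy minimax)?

The worst case (largest entry) in each column is low price: -3, medium price: 5.
The best (smallest) of these is -3.

-3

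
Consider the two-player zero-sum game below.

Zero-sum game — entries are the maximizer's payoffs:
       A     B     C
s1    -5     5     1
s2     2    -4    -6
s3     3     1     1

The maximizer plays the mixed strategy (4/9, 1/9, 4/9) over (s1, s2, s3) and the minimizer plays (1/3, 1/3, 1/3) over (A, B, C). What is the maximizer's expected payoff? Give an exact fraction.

16/27

Against (1/3, 1/3, 1/3), each row's expected payoff is s1: 1/3; s2: -8/3; s3: 5/3.
Taking the (4/9, 1/9, 4/9)-weighted average: (4/9)·(1/3) + (1/9)·(-8/3) + (4/9)·(5/3) = 16/27.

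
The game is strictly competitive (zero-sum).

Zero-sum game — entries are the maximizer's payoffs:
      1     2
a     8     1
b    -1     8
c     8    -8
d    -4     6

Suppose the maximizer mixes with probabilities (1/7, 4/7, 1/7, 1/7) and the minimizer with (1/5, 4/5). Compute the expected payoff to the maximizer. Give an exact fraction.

132/35

Against (1/5, 4/5), each row's expected payoff is a: 12/5; b: 31/5; c: -24/5; d: 4.
Taking the (1/7, 4/7, 1/7, 1/7)-weighted average: (1/7)·(12/5) + (4/7)·(31/5) + (1/7)·(-24/5) + (1/7)·(4) = 132/35.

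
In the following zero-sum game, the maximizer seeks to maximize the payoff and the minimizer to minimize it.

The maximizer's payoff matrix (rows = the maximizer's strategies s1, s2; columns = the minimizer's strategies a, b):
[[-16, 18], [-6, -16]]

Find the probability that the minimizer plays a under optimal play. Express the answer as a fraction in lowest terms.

Row minima are -16 and -16, so the maximizer's maximin is -16; column maxima are -6 and 18, so the minimizer's minimax is -6. These differ, so the equilibrium is in mixed strategies.
Let the minimizer play a with probability q. The maximizer is indifferent when −16q + 18(1−q) = −6q − 16(1−q), giving q = 17/22.

17/22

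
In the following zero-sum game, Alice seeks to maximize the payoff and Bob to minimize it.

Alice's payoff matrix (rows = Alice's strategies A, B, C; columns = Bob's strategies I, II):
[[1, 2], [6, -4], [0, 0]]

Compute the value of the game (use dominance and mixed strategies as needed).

16/11

Row C is strictly dominated by row A, so Alice never plays it.
The remaining 2×2 game on (A, B) × (I, II) has no saddle point. Let Alice play A with probability p; indifference gives p + 6(1−p) = 2p − 4(1−p), so p = 10/11.
Similarly Bob's optimal q on I is 6/11, and the value is 1·(6/11) + (2)·(5/11) = 16/11.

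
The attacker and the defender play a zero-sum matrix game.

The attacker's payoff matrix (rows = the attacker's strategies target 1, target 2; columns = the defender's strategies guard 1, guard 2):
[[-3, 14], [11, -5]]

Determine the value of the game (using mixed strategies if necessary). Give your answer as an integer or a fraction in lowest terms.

Row minima are -3 and -5, so the attacker's maximin is -3; column maxima are 11 and 14, so the defender's minimax is 11. These differ, so the equilibrium is in mixed strategies.
Let the attacker play target 1 with probability p. The defender is indifferent when −3p + 11(1−p) = 14p − 5(1−p), giving p = 16/33.
Let the defender play guard 1 with probability q. The attacker is indifferent when −3q + 14(1−q) = 11q − 5(1−q), giving q = 19/33.
The value is -3·(19/33) + (14)·(14/33) = 139/33.

139/33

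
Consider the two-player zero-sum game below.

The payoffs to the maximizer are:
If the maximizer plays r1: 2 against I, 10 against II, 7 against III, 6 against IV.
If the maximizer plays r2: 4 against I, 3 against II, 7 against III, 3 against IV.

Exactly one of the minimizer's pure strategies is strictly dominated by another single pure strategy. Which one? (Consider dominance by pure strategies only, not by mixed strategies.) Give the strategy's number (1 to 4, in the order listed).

3

The minimizer prefers columns that give the maximizer less. Compare III with I: 2 < 7, 4 < 7.
So I strictly dominates III for the minimizer; III is strictly dominated.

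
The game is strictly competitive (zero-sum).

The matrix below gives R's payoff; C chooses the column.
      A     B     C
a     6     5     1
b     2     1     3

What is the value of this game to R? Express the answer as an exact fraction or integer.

7/3

Column A is strictly dominated by B for C (it gives R more in every row).
The remaining 2×2 game on (a, b) × (B, C) has no saddle point. Let R play a with probability p; indifference gives 5p + (1−p) = p + 3(1−p), so p = 1/3.
Similarly C's optimal q on B is 1/3, and the value is 5·(1/3) + (1)·(2/3) = 7/3.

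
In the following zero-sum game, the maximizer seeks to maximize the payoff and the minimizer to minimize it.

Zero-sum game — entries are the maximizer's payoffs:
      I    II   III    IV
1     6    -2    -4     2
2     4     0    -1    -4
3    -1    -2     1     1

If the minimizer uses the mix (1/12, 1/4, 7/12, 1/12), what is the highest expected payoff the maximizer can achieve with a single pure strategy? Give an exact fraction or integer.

1/12

1: (6)·(1/12) + (-2)·(1/4) + (-4)·(7/12) + (2)·(1/12) = -13/6.
2: (4)·(1/12) + (0)·(1/4) + (-1)·(7/12) + (-4)·(1/12) = -7/12.
3: (-1)·(1/12) + (-2)·(1/4) + (1)·(7/12) + (1)·(1/12) = 1/12.
The best pure response is 3 with expected payoff 1/12.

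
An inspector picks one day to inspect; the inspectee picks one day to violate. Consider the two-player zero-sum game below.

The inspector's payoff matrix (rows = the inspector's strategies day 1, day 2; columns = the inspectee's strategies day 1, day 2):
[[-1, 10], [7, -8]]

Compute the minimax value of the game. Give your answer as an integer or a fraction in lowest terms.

31/13

Row minima are -1 and -8, so the inspector's maximin is -1; column maxima are 7 and 10, so the inspectee's minimax is 7. These differ, so the equilibrium is in mixed strategies.
Let the inspector play day 1 with probability p. The inspectee is indifferent when −p + 7(1−p) = 10p − 8(1−p), giving p = 15/26.
Let the inspectee play day 1 with probability q. The inspector is indifferent when −q + 10(1−q) = 7q − 8(1−q), giving q = 9/13.
The value is -1·(9/13) + (10)·(4/13) = 31/13.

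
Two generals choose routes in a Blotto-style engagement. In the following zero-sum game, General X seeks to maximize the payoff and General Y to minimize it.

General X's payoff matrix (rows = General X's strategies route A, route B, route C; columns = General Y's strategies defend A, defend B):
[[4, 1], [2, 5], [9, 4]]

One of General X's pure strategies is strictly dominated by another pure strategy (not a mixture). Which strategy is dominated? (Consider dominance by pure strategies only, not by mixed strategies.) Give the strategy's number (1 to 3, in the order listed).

1

Compare route A with route C: 9 > 4, 4 > 1.
So route C strictly dominates route A for General X; route A is strictly dominated.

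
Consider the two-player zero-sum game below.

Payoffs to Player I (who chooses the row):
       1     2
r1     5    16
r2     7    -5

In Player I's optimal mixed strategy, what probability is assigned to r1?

12/23

Row minima are 5 and -5, so Player I's maximin is 5; column maxima are 7 and 16, so Player II's minimax is 7. These differ, so the equilibrium is in mixed strategies.
Let Player I play r1 with probability p. Player II is indifferent when 5p + 7(1−p) = 16p − 5(1−p), giving p = 12/23.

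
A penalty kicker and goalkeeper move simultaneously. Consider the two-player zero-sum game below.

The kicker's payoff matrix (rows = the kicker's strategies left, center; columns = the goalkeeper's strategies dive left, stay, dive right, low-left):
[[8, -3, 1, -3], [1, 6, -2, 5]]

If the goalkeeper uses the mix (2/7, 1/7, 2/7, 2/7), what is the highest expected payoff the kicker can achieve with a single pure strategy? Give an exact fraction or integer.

2

left: (8)·(2/7) + (-3)·(1/7) + (1)·(2/7) + (-3)·(2/7) = 9/7.
center: (1)·(2/7) + (6)·(1/7) + (-2)·(2/7) + (5)·(2/7) = 2.
The best pure response is center with expected payoff 2.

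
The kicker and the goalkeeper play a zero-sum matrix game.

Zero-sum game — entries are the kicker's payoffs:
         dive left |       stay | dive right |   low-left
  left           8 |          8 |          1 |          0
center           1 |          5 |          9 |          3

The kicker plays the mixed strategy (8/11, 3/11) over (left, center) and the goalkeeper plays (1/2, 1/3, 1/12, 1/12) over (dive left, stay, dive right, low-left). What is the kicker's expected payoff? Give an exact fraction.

Against (1/2, 1/3, 1/12, 1/12), each row's expected payoff is left: 27/4; center: 19/6.
Taking the (8/11, 3/11)-weighted average: (8/11)·(27/4) + (3/11)·(19/6) = 127/22.

127/22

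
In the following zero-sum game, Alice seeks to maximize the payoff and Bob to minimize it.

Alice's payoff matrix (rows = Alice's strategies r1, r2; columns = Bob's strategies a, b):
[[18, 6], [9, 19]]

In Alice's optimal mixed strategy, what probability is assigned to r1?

5/11

Row minima are 6 and 9, so Alice's maximin is 9; column maxima are 18 and 19, so Bob's minimax is 18. These differ, so the equilibrium is in mixed strategies.
Let Alice play r1 with probability p. Bob is indifferent when 18p + 9(1−p) = 6p + 19(1−p), giving p = 5/11.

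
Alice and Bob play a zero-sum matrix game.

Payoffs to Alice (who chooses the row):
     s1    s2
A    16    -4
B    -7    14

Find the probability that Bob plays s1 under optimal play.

18/41

Row minima are -4 and -7, so Alice's maximin is -4; column maxima are 16 and 14, so Bob's minimax is 14. These differ, so the equilibrium is in mixed strategies.
Let Bob play s1 with probability q. Alice is indifferent when 16q − 4(1−q) = −7q + 14(1−q), giving q = 18/41.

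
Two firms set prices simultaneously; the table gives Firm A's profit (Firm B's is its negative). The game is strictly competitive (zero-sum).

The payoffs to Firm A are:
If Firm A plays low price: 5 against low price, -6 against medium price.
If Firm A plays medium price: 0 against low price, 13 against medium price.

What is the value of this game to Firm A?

Row minima are -6 and 0, so Firm A's maximin is 0; column maxima are 5 and 13, so Firm B's minimax is 5. These differ, so the equilibrium is in mixed strategies.
Let Firm A play low price with probability p. Firm B is indifferent when 5p = −6p + 13(1−p), giving p = 13/24.
Let Firm B play low price with probability q. Firm A is indifferent when 5q − 6(1−q) = 13(1−q), giving q = 19/24.
The value is 5·(19/24) + (-6)·(5/24) = 65/24.

65/24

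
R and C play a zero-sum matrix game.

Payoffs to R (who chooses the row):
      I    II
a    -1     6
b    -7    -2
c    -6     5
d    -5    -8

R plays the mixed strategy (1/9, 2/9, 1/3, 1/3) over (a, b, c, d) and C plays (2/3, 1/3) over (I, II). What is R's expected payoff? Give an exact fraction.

-103/27

Against (2/3, 1/3), each row's expected payoff is a: 4/3; b: -16/3; c: -7/3; d: -6.
Taking the (1/9, 2/9, 1/3, 1/3)-weighted average: (1/9)·(4/3) + (2/9)·(-16/3) + (1/3)·(-7/3) + (1/3)·(-6) = -103/27.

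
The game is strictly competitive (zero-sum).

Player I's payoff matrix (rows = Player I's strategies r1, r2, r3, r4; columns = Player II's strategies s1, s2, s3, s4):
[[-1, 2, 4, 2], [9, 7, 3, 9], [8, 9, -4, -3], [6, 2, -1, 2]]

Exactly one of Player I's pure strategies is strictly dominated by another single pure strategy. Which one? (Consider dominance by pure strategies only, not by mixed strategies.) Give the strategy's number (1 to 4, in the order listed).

Compare r4 with r2: 9 > 6, 7 > 2, 3 > -1, 9 > 2.
So r2 strictly dominates r4 for Player I; r4 is strictly dominated.

4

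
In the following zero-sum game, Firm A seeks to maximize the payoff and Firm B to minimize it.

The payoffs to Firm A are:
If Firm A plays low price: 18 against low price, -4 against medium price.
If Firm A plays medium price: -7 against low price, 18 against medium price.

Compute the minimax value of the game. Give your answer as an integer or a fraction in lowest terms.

296/47

Row minima are -4 and -7, so Firm A's maximin is -4; column maxima are 18 and 18, so Firm B's minimax is 18. These differ, so the equilibrium is in mixed strategies.
Let Firm A play low price with probability p. Firm B is indifferent when 18p − 7(1−p) = −4p + 18(1−p), giving p = 25/47.
Let Firm B play low price with probability q. Firm A is indifferent when 18q − 4(1−q) = −7q + 18(1−q), giving q = 22/47.
The value is 18·(22/47) + (-4)·(25/47) = 296/47.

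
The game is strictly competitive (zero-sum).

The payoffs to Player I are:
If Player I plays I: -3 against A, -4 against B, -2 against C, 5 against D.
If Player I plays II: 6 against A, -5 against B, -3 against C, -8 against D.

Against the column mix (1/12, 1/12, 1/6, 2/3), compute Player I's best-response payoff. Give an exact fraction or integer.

29/12

I: (-3)·(1/12) + (-4)·(1/12) + (-2)·(1/6) + (5)·(2/3) = 29/12.
II: (6)·(1/12) + (-5)·(1/12) + (-3)·(1/6) + (-8)·(2/3) = -23/4.
The best pure response is I with expected payoff 29/12.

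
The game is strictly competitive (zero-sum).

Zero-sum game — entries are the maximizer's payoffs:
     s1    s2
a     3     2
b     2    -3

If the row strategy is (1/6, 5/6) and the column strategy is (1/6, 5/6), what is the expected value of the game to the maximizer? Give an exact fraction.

Against (1/6, 5/6), each row's expected payoff is a: 13/6; b: -13/6.
Taking the (1/6, 5/6)-weighted average: (1/6)·(13/6) + (5/6)·(-13/6) = -13/9.

-13/9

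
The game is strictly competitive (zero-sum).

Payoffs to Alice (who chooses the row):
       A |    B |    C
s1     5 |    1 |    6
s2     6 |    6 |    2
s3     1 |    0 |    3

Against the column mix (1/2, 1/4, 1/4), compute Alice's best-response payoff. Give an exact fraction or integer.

s1: (5)·(1/2) + (1)·(1/4) + (6)·(1/4) = 17/4.
s2: (6)·(1/2) + (6)·(1/4) + (2)·(1/4) = 5.
s3: (1)·(1/2) + (0)·(1/4) + (3)·(1/4) = 5/4.
The best pure response is s2 with expected payoff 5.

5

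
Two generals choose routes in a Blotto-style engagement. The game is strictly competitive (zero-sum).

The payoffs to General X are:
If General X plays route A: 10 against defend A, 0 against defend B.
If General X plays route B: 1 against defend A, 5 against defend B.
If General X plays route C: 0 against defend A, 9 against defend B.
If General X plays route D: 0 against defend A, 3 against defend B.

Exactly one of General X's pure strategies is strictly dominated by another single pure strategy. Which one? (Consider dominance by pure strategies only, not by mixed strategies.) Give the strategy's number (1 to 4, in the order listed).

4

Compare route D with route B: 1 > 0, 5 > 3.
So route B strictly dominates route D for General X; route D is strictly dominated.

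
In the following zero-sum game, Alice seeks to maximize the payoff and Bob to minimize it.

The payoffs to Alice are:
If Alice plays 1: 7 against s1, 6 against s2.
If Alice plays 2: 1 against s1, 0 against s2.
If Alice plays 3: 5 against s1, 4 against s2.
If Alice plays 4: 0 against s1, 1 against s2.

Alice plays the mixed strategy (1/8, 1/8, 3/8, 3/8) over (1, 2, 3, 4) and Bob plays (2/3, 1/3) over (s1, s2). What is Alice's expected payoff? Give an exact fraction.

Against (2/3, 1/3), each row's expected payoff is 1: 20/3; 2: 2/3; 3: 14/3; 4: 1/3.
Taking the (1/8, 1/8, 3/8, 3/8)-weighted average: (1/8)·(20/3) + (1/8)·(2/3) + (3/8)·(14/3) + (3/8)·(1/3) = 67/24.

67/24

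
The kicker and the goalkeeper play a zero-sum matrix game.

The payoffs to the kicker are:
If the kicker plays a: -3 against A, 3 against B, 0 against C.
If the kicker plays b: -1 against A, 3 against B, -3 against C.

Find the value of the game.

Column B is strictly dominated by A for the goalkeeper (it gives the kicker more in every row).
The remaining 2×2 game on (a, b) × (A, C) has no saddle point. Let the kicker play a with probability p; indifference gives −3p − (1−p) = −3(1−p), so p = 2/5.
Similarly the goalkeeper's optimal q on A is 3/5, and the value is -3·(3/5) + (0)·(2/5) = -9/5.

-9/5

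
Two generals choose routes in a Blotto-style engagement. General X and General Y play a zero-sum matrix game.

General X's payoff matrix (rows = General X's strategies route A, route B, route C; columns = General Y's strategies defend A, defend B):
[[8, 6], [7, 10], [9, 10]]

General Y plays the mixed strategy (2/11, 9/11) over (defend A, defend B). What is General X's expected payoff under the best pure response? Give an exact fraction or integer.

route A: (8)·(2/11) + (6)·(9/11) = 70/11.
route B: (7)·(2/11) + (10)·(9/11) = 104/11.
route C: (9)·(2/11) + (10)·(9/11) = 108/11.
The best pure response is route C with expected payoff 108/11.

108/11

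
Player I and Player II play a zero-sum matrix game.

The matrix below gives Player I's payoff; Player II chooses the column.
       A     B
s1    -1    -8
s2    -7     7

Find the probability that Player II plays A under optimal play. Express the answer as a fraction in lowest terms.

Row minima are -8 and -7, so Player I's maximin is -7; column maxima are -1 and 7, so Player II's minimax is -1. These differ, so the equilibrium is in mixed strategies.
Let Player II play A with probability q. Player I is indifferent when −q − 8(1−q) = −7q + 7(1−q), giving q = 5/7.

5/7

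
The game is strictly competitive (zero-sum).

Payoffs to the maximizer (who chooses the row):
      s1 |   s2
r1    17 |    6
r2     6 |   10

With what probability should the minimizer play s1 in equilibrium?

Row minima are 6 and 6, so the maximizer's maximin is 6; column maxima are 17 and 10, so the minimizer's minimax is 10. These differ, so the equilibrium is in mixed strategies.
Let the minimizer play s1 with probability q. The maximizer is indifferent when 17q + 6(1−q) = 6q + 10(1−q), giving q = 4/15.

4/15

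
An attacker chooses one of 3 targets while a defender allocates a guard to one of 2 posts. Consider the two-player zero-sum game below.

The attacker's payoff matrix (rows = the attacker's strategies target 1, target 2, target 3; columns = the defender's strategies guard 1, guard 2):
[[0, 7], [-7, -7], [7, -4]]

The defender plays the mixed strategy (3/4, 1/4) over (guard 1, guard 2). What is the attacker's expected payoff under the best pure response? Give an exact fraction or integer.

target 1: (0)·(3/4) + (7)·(1/4) = 7/4.
target 2: (-7)·(3/4) + (-7)·(1/4) = -7.
target 3: (7)·(3/4) + (-4)·(1/4) = 17/4.
The best pure response is target 3 with expected payoff 17/4.

17/4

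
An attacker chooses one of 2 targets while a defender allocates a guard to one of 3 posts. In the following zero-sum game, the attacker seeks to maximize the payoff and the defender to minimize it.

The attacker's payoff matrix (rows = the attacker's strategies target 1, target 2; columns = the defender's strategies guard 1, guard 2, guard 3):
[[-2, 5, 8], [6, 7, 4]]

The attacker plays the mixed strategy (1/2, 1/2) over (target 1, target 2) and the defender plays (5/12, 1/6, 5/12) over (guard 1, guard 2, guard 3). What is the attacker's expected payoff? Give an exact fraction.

13/3

Against (5/12, 1/6, 5/12), each row's expected payoff is target 1: 10/3; target 2: 16/3.
Taking the (1/2, 1/2)-weighted average: (1/2)·(10/3) + (1/2)·(16/3) = 13/3.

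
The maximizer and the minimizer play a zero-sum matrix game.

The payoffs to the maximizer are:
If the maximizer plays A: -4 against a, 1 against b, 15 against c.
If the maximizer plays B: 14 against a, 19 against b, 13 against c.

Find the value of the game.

Column b is strictly dominated by a for the minimizer (it gives the maximizer more in every row).
The remaining 2×2 game on (A, B) × (a, c) has no saddle point. Let the maximizer play A with probability p; indifference gives −4p + 14(1−p) = 15p + 13(1−p), so p = 1/20.
Similarly the minimizer's optimal q on a is 1/10, and the value is -4·(1/10) + (15)·(9/10) = 131/10.

131/10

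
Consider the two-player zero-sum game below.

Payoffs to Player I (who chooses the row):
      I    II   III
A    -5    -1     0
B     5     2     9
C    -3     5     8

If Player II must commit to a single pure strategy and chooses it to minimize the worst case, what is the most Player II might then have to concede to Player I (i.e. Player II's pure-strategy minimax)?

5

The worst case (largest entry) in each column is I: 5, II: 5, III: 9.
The best (smallest) of these is 5.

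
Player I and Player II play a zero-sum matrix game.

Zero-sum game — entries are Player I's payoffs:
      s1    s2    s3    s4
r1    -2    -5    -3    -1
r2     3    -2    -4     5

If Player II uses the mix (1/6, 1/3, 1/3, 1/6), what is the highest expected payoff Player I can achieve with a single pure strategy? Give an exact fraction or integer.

r1: (-2)·(1/6) + (-5)·(1/3) + (-3)·(1/3) + (-1)·(1/6) = -19/6.
r2: (3)·(1/6) + (-2)·(1/3) + (-4)·(1/3) + (5)·(1/6) = -2/3.
The best pure response is r2 with expected payoff -2/3.

-2/3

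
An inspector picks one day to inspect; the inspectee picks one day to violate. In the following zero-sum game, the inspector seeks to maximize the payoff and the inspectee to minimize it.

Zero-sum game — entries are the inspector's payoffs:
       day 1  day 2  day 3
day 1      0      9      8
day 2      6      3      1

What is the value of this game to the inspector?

Column day 2 is strictly dominated by day 3 for the inspectee (it gives the inspector more in every row).
The remaining 2×2 game on (day 1, day 2) × (day 1, day 3) has no saddle point. Let the inspector play day 1 with probability p; indifference gives 6(1−p) = 8p + (1−p), so p = 5/13.
Similarly the inspectee's optimal q on day 1 is 7/13, and the value is 0·(7/13) + (8)·(6/13) = 48/13.

48/13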